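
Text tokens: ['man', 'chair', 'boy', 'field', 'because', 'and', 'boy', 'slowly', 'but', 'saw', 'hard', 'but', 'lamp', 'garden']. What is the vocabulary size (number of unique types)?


Listing all tokens and tracking unique types:
  Token 1: 'man' -> NEW (unique so far: 1)
  Token 2: 'chair' -> NEW (unique so far: 2)
  Token 3: 'boy' -> NEW (unique so far: 3)
  Token 4: 'field' -> NEW (unique so far: 4)
  Token 5: 'because' -> NEW (unique so far: 5)
  Token 6: 'and' -> NEW (unique so far: 6)
  Token 7: 'boy' -> duplicate (unique so far: 6)
  Token 8: 'slowly' -> NEW (unique so far: 7)
  Token 9: 'but' -> NEW (unique so far: 8)
  Token 10: 'saw' -> NEW (unique so far: 9)
  Token 11: 'hard' -> NEW (unique so far: 10)
  Token 12: 'but' -> duplicate (unique so far: 10)
  Token 13: 'lamp' -> NEW (unique so far: 11)
  Token 14: 'garden' -> NEW (unique so far: 12)
Unique types: ('and', 'because', 'boy', 'but', 'chair', 'field', 'garden', 'hard', 'lamp', 'man', 'saw', 'slowly')
Vocabulary size: 12

12


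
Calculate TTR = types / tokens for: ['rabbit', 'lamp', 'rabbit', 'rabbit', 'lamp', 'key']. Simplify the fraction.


Tokens: 6
Unique types: ('key', 'lamp', 'rabbit') = 3
TTR = 3/6
Simplify: divide both by 3 -> 1/2
TTR = 1/2

1/2


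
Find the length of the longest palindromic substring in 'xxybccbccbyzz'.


Scanning 'xxybccbccbyzz' for palindromic substrings.
Substring at positions 2-10: 'ybccbccby'.
Check: reverse('ybccbccby') = 'ybccbccby' -> palindrome confirmed.
Neighbouring characters ('x' / 'z') break symmetry, so it cannot extend further.
No longer palindromic substring exists; longest length = 9

9


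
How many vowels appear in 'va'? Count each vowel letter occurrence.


Scanning each character of 'va':
  Position 1: 'v' -> consonant (running count: 0)
  Position 2: 'a' -> vowel (running count: 1)
Total vowels: 1

1


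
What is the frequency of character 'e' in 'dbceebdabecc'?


Scanning 'dbceebdabecc' for 'e':
  Position 3: 'e' -> MATCH (count: 1)
  Position 4: 'e' -> MATCH (count: 2)
  Position 9: 'e' -> MATCH (count: 3)
Total occurrences of 'e': 3

3


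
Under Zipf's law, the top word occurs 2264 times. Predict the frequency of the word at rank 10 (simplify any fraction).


Zipf's law: freq(rank) = f1 / rank
f1 = 2264, rank = 10
freq = 2264 / 10
GCD(2264, 10) = 2
Simplified: 1132/5

1132/5


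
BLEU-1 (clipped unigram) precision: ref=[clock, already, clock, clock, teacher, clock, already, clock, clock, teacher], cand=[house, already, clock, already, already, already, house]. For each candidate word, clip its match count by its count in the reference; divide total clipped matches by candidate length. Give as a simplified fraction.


Reference word counts: {'already': 2, 'clock': 6, 'teacher': 2}
Checking each candidate word (with clipping):
  'house' -> not in reference -> no match (matches: 0)
  'already' -> in reference (ref count 2, used 1/2) -> match (matches: 1)
  'clock' -> in reference (ref count 6, used 1/6) -> match (matches: 2)
  'already' -> in reference (ref count 2, used 2/2) -> match (matches: 3)
  'already' -> ref count 2 already used up (2/2) -> clipped, no match (matches: 3)
  'already' -> ref count 2 already used up (2/2) -> clipped, no match (matches: 3)
  'house' -> not in reference -> no match (matches: 3)
Clipped matches: 3, Candidate length: 7
Precision = 3/7

3/7


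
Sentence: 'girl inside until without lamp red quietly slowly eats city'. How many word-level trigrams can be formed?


Word trigrams from [10] words:
  Trigram 1: (girl inside until)
  Trigram 2: (inside until without)
  Trigram 3: (until without lamp)
  Trigram 4: (without lamp red)
  Trigram 5: (lamp red quietly)
  Trigram 6: (red quietly slowly)
  Trigram 7: (quietly slowly eats)
  Trigram 8: (slowly eats city)
Total word trigrams: 10 - 2 = 8

8


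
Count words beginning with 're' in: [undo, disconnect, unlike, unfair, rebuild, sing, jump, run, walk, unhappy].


Checking each word for prefix 're':
  'undo' -> no (count: 0)
  'disconnect' -> no (count: 0)
  'unlike' -> no (count: 0)
  'unfair' -> no (count: 0)
  'rebuild' -> YES, starts with 're' (count: 1)
  'sing' -> no (count: 1)
  'jump' -> no (count: 1)
  'run' -> no (count: 1)
  'walk' -> no (count: 1)
  'unhappy' -> no (count: 1)
Total with prefix 're': 1

1


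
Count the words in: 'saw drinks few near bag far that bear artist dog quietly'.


Counting words by splitting on spaces:
  Word 1: 'saw'
  Word 2: 'drinks'
  Word 3: 'few'
  Word 4: 'near'
  Word 5: 'bag'
  Word 6: 'far'
  Word 7: 'that'
  Word 8: 'bear'
  Word 9: 'artist'
  Word 10: 'dog'
  Word 11: 'quietly'
Total words: 11

11


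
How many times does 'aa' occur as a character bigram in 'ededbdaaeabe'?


Scanning 'ededbdaaeabe' for bigram 'aa':
  Position 0: 'ed' -> no
  Position 1: 'de' -> no
  Position 2: 'ed' -> no
  Position 3: 'db' -> no
  Position 4: 'bd' -> no
  Position 5: 'da' -> no
  Position 6: 'aa' -> MATCH
  Position 7: 'ae' -> no
  Position 8: 'ea' -> no
  Position 9: 'ab' -> no
  Position 10: 'be' -> no
Total matches: 1

1


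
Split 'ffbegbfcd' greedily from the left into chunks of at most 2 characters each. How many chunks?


'ffbegbfcd' has 9 characters.
Chunking with max size 2:
  Chunk 1: 'ff' (positions 0-1)
  Chunk 2: 'be' (positions 2-3)
  Chunk 3: 'gb' (positions 4-5)
  Chunk 4: 'fc' (positions 6-7)
  Chunk 5: 'd' (positions 8-8)
Total chunks: ceil(9 / 2) = 5

5


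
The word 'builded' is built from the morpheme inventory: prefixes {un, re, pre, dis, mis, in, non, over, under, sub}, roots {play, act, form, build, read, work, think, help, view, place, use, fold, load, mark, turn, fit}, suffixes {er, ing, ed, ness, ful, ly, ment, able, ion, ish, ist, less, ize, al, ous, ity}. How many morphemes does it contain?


Segmenting 'builded' against the inventory:
  'build' -> root (morpheme 1)
  'ed' -> suffix (morpheme 2)
Total morphemes: 2

2


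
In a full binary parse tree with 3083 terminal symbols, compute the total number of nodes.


Leaf nodes (terminals): 3083
Internal nodes = n - 1 = 3083 - 1 = 3082
Total = leaves + internal = 3083 + 3082 = 6165

6165


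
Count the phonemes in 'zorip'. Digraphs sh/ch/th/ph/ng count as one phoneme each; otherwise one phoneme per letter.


Parsing 'zorip' greedily, digraphs first:
  'z' -> consonant phoneme (phonemes so far: 1)
  'o' -> vowel phoneme (phonemes so far: 2)
  'r' -> consonant phoneme (phonemes so far: 3)
  'i' -> vowel phoneme (phonemes so far: 4)
  'p' -> consonant phoneme (phonemes so far: 5)
Total phonemes: 5

5


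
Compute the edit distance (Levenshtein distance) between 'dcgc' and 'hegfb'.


Building DP table for s1='dcgc' (len 4) and s2='hegfb' (len 5):
       h  e  g  f  b
    0  1  2  3  4  5
  d 1  1  2  3  4  5
  c 2  2  2  3  4  5
  g 3  3  3  2  3  4
  c 4  4  4  3  3  4
Edit distance = dp[4][5] = 4

4


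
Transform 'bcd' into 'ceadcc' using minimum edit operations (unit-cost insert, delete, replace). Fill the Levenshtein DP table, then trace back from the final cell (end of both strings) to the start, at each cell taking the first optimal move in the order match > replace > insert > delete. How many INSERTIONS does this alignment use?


Edit distance = 5. Backtracking from cell (3, 6) with preference match > replace > insert > delete,
then listing the resulting alignment 'bcd' -> 'ceadcc' left to right:
  Step 1: insert 'c' [insertion #1]
  Step 2: insert 'e' [insertion #2]
  Step 3: insert 'a' [insertion #3]
  Step 4: replace b->d
  Step 5: keep 'c'
  Step 6: replace d->c
Total insertions: 3

3


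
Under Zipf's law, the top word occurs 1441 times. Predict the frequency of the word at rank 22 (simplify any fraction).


Zipf's law: freq(rank) = f1 / rank
f1 = 1441, rank = 22
freq = 1441 / 22
GCD(1441, 22) = 11
Simplified: 131/2

131/2


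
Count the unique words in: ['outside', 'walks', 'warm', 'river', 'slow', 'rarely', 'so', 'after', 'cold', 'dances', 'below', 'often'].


Listing all tokens and tracking unique types:
  Token 1: 'outside' -> NEW (unique so far: 1)
  Token 2: 'walks' -> NEW (unique so far: 2)
  Token 3: 'warm' -> NEW (unique so far: 3)
  Token 4: 'river' -> NEW (unique so far: 4)
  Token 5: 'slow' -> NEW (unique so far: 5)
  Token 6: 'rarely' -> NEW (unique so far: 6)
  Token 7: 'so' -> NEW (unique so far: 7)
  Token 8: 'after' -> NEW (unique so far: 8)
  Token 9: 'cold' -> NEW (unique so far: 9)
  Token 10: 'dances' -> NEW (unique so far: 10)
  Token 11: 'below' -> NEW (unique so far: 11)
  Token 12: 'often' -> NEW (unique so far: 12)
Unique types: ('after', 'below', 'cold', 'dances', 'often', 'outside', 'rarely', 'river', 'slow', 'so', 'walks', 'warm')
Vocabulary size: 12

12


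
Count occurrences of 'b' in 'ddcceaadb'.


Scanning 'ddcceaadb' for 'b':
  Position 8: 'b' -> MATCH (count: 1)
Total occurrences of 'b': 1

1


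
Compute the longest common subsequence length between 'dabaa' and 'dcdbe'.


DP table for LCS of 'dabaa' and 'dcdbe':
       d  c  d  b  e
    0  0  0  0  0  0
  d 0  1  1  1  1  1
  a 0  1  1  1  1  1
  b 0  1  1  1  2  2
  a 0  1  1  1  2  2
  a 0  1  1  1  2  2
LCS: 'db'
LCS length = 2

2


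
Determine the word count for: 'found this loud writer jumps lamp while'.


Counting words by splitting on spaces:
  Word 1: 'found'
  Word 2: 'this'
  Word 3: 'loud'
  Word 4: 'writer'
  Word 5: 'jumps'
  Word 6: 'lamp'
  Word 7: 'while'
Total words: 7

7


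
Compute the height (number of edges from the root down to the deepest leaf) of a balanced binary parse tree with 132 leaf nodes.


In a balanced binary tree with n leaves the deepest leaf is ceil(log2(n)) edges below the root.
log2(132) = 7.0444
ceil(7.0444) = 8
height (edges) = 8

8


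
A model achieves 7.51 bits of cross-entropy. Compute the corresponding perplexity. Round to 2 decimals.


Perplexity formula: PP = 2^H
H = 7.51
PP = 2^7.51
Decompose: 2^7.51 = 2^7 * 2^0.51
2^7 = 128, 2^0.51 ~ 1.4240502
PP ~ 128 * 1.4240502 = 182.2784256
Rounded to 2 decimals: 182.28

182.28


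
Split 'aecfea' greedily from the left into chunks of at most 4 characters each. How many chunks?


'aecfea' has 6 characters.
Chunking with max size 4:
  Chunk 1: 'aecf' (positions 0-3)
  Chunk 2: 'ea' (positions 4-5)
Total chunks: ceil(6 / 4) = 2

2


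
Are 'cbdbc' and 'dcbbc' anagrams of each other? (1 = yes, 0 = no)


Sort characters of 'cbdbc': 'bbccd'
Sort characters of 'dcbbc': 'bbccd'
Sorted forms match -> they ARE anagrams
Result: 1

1


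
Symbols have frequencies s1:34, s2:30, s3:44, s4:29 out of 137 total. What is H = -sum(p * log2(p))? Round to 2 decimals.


Computing entropy H = -sum(p_i * log2(p_i)):
  s1: p = 34/137 = 0.2482, -p*log2(p) = 0.4990
  s2: p = 30/137 = 0.2190, -p*log2(p) = 0.4798
  s3: p = 44/137 = 0.3212, -p*log2(p) = 0.5263
  s4: p = 29/137 = 0.2117, -p*log2(p) = 0.4742
H = sum of terms = 1.9793
Rounded to 2 decimals: 1.98

1.98


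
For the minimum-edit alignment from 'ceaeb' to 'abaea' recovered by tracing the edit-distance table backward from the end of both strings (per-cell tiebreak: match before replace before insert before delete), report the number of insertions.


Edit distance = 3. Backtracking from cell (5, 5) with preference match > replace > insert > delete,
then listing the resulting alignment 'ceaeb' -> 'abaea' left to right:
  Step 1: replace c->a
  Step 2: replace e->b
  Step 3: keep 'a'
  Step 4: keep 'e'
  Step 5: replace b->a
Total insertions: 0

0


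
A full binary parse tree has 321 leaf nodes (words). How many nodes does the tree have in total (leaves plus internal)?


Leaf nodes (terminals): 321
Internal nodes = n - 1 = 321 - 1 = 320
Total = leaves + internal = 321 + 320 = 641

641


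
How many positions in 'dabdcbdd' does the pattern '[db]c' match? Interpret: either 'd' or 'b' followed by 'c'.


Pattern: [db]c means either 'd' or 'b' followed by 'c'.
Scanning 'dabdcbdd' position-by-position:
  Pos 0: window 'da' -> no
  Pos 1: window 'ab' -> no
  Pos 2: window 'bd' -> no
  Pos 3: window 'dc' -> MATCH
  Pos 4: window 'cb' -> no
  Pos 5: window 'bd' -> no
  Pos 6: window 'dd' -> no
  Pos 7: window 'd' -> no
Total matches: 1

1


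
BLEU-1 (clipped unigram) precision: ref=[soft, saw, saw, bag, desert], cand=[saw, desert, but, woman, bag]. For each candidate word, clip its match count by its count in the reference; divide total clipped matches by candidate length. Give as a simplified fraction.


Reference word counts: {'bag': 1, 'desert': 1, 'saw': 2, 'soft': 1}
Checking each candidate word (with clipping):
  'saw' -> in reference (ref count 2, used 1/2) -> match (matches: 1)
  'desert' -> in reference (ref count 1, used 1/1) -> match (matches: 2)
  'but' -> not in reference -> no match (matches: 2)
  'woman' -> not in reference -> no match (matches: 2)
  'bag' -> in reference (ref count 1, used 1/1) -> match (matches: 3)
Clipped matches: 3, Candidate length: 5
Precision = 3/5

3/5


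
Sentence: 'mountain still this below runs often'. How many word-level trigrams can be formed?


Word trigrams from [6] words:
  Trigram 1: (mountain still this)
  Trigram 2: (still this below)
  Trigram 3: (this below runs)
  Trigram 4: (below runs often)
Total word trigrams: 6 - 2 = 4

4


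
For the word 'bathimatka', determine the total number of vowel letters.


Scanning each character of 'bathimatka':
  Position 1: 'b' -> consonant (running count: 0)
  Position 2: 'a' -> vowel (running count: 1)
  Position 3: 't' -> consonant (running count: 1)
  Position 4: 'h' -> consonant (running count: 1)
  Position 5: 'i' -> vowel (running count: 2)
  Position 6: 'm' -> consonant (running count: 2)
  Position 7: 'a' -> vowel (running count: 3)
  Position 8: 't' -> consonant (running count: 3)
  Position 9: 'k' -> consonant (running count: 3)
  Position 10: 'a' -> vowel (running count: 4)
Total vowels: 4

4


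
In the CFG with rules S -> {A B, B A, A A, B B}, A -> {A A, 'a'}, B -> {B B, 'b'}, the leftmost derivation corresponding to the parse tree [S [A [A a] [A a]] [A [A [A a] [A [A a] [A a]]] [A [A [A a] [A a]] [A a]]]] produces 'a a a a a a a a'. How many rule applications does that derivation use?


Every bracketed nonterminal node [X ...] in the tree is produced by exactly one rule application.
Reading the tree off as a leftmost derivation:
  Step 1: S  =>  A A   (applied S -> A A)
  Step 2: A A  =>  A A A   (applied A -> A A)
  Step 3: A A A  =>  a A A   (applied A -> a)
  Step 4: a A A  =>  a a A   (applied A -> a)
  Step 5: a a A  =>  a a A A   (applied A -> A A)
  Step 6: a a A A  =>  a a A A A   (applied A -> A A)
  Step 7: a a A A A  =>  a a a A A   (applied A -> a)
  Step 8: a a a A A  =>  a a a A A A   (applied A -> A A)
  Step 9: a a a A A A  =>  a a a a A A   (applied A -> a)
  Step 10: a a a a A A  =>  a a a a a A   (applied A -> a)
  Step 11: a a a a a A  =>  a a a a a A A   (applied A -> A A)
  Step 12: a a a a a A A  =>  a a a a a A A A   (applied A -> A A)
  Step 13: a a a a a A A A  =>  a a a a a a A A   (applied A -> a)
  Step 14: a a a a a a A A  =>  a a a a a a a A   (applied A -> a)
  Step 15: a a a a a a a A  =>  a a a a a a a a   (applied A -> a)
Final yield: a a a a a a a a
Total rewrite steps: 15

15


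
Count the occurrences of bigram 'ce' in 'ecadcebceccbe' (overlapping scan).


Scanning 'ecadcebceccbe' for bigram 'ce':
  Position 0: 'ec' -> no
  Position 1: 'ca' -> no
  Position 2: 'ad' -> no
  Position 3: 'dc' -> no
  Position 4: 'ce' -> MATCH
  Position 5: 'eb' -> no
  Position 6: 'bc' -> no
  Position 7: 'ce' -> MATCH
  Position 8: 'ec' -> no
  Position 9: 'cc' -> no
  Position 10: 'cb' -> no
  Position 11: 'be' -> no
Total matches: 2

2


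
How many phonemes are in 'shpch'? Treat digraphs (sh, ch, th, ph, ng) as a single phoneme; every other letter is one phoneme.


Parsing 'shpch' greedily, digraphs first:
  'sh' -> digraph (1 consonant phoneme) (phonemes so far: 1)
  'p' -> consonant phoneme (phonemes so far: 2)
  'ch' -> digraph (1 consonant phoneme) (phonemes so far: 3)
Total phonemes: 3

3


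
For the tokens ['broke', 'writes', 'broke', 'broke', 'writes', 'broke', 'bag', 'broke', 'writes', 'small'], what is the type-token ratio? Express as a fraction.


Tokens: 10
Unique types: ('bag', 'broke', 'small', 'writes') = 4
TTR = 4/10
Simplify: divide both by 2 -> 2/5
TTR = 2/5

2/5


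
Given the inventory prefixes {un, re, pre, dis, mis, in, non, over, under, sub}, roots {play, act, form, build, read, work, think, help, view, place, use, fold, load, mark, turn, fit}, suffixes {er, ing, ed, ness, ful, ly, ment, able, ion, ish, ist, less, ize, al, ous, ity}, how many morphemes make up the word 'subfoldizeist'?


Segmenting 'subfoldizeist' against the inventory:
  'sub' -> prefix (morpheme 1)
  'fold' -> root (morpheme 2)
  'ize' -> suffix (morpheme 3)
  'ist' -> suffix (morpheme 4)
Total morphemes: 4

4


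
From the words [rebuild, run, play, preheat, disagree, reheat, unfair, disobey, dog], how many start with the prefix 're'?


Checking each word for prefix 're':
  'rebuild' -> YES, starts with 're' (count: 1)
  'run' -> no (count: 1)
  'play' -> no (count: 1)
  'preheat' -> no (count: 1)
  'disagree' -> no (count: 1)
  'reheat' -> YES, starts with 're' (count: 2)
  'unfair' -> no (count: 2)
  'disobey' -> no (count: 2)
  'dog' -> no (count: 2)
Total with prefix 're': 2

2


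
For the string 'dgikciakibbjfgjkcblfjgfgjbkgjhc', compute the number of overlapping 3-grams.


String 'dgikciakibbjfgjkcblfjgfgjbkgjhc' has length L = 31.
Number of overlapping n-grams = L - n + 1
Substituting: 31 - 3 + 1 = 29

29


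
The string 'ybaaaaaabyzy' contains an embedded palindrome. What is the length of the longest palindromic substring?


Scanning 'ybaaaaaabyzy' for palindromic substrings.
Substring at positions 0-9: 'ybaaaaaaby'.
Check: reverse('ybaaaaaaby') = 'ybaaaaaaby' -> palindrome confirmed.
Neighbouring characters ('-' / 'z') break symmetry, so it cannot extend further.
No longer palindromic substring exists; longest length = 10

10


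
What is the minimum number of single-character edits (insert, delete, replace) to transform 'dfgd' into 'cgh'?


Building DP table for s1='dfgd' (len 4) and s2='cgh' (len 3):
       c  g  h
    0  1  2  3
  d 1  1  2  3
  f 2  2  2  3
  g 3  3  2  3
  d 4  4  3  3
Edit distance = dp[4][3] = 3

3


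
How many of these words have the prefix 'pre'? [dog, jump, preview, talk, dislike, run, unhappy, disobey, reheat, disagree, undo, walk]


Checking each word for prefix 'pre':
  'dog' -> no (count: 0)
  'jump' -> no (count: 0)
  'preview' -> YES, starts with 'pre' (count: 1)
  'talk' -> no (count: 1)
  'dislike' -> no (count: 1)
  'run' -> no (count: 1)
  'unhappy' -> no (count: 1)
  'disobey' -> no (count: 1)
  'reheat' -> no (count: 1)
  'disagree' -> no (count: 1)
  'undo' -> no (count: 1)
  'walk' -> no (count: 1)
Total with prefix 'pre': 1

1


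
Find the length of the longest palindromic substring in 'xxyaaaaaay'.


Scanning 'xxyaaaaaay' for palindromic substrings.
Substring at positions 2-9: 'yaaaaaay'.
Check: reverse('yaaaaaay') = 'yaaaaaay' -> palindrome confirmed.
Neighbouring characters ('x' / '-') break symmetry, so it cannot extend further.
No longer palindromic substring exists; longest length = 8

8


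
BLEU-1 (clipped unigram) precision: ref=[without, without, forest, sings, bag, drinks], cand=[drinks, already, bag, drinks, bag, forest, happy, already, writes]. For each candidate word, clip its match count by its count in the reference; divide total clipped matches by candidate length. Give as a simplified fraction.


Reference word counts: {'bag': 1, 'drinks': 1, 'forest': 1, 'sings': 1, 'without': 2}
Checking each candidate word (with clipping):
  'drinks' -> in reference (ref count 1, used 1/1) -> match (matches: 1)
  'already' -> not in reference -> no match (matches: 1)
  'bag' -> in reference (ref count 1, used 1/1) -> match (matches: 2)
  'drinks' -> ref count 1 already used up (1/1) -> clipped, no match (matches: 2)
  'bag' -> ref count 1 already used up (1/1) -> clipped, no match (matches: 2)
  'forest' -> in reference (ref count 1, used 1/1) -> match (matches: 3)
  'happy' -> not in reference -> no match (matches: 3)
  'already' -> not in reference -> no match (matches: 3)
  'writes' -> not in reference -> no match (matches: 3)
Clipped matches: 3, Candidate length: 9
Precision = 3/9 = 1/3

1/3


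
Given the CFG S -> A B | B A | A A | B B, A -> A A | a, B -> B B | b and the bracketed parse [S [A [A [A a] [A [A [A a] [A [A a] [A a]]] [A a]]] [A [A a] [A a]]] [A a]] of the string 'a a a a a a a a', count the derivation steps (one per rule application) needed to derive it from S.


Every bracketed nonterminal node [X ...] in the tree is produced by exactly one rule application.
Reading the tree off as a leftmost derivation:
  Step 1: S  =>  A A   (applied S -> A A)
  Step 2: A A  =>  A A A   (applied A -> A A)
  Step 3: A A A  =>  A A A A   (applied A -> A A)
  Step 4: A A A A  =>  a A A A   (applied A -> a)
  Step 5: a A A A  =>  a A A A A   (applied A -> A A)
  Step 6: a A A A A  =>  a A A A A A   (applied A -> A A)
  Step 7: a A A A A A  =>  a a A A A A   (applied A -> a)
  Step 8: a a A A A A  =>  a a A A A A A   (applied A -> A A)
  Step 9: a a A A A A A  =>  a a a A A A A   (applied A -> a)
  Step 10: a a a A A A A  =>  a a a a A A A   (applied A -> a)
  Step 11: a a a a A A A  =>  a a a a a A A   (applied A -> a)
  Step 12: a a a a a A A  =>  a a a a a A A A   (applied A -> A A)
  Step 13: a a a a a A A A  =>  a a a a a a A A   (applied A -> a)
  Step 14: a a a a a a A A  =>  a a a a a a a A   (applied A -> a)
  Step 15: a a a a a a a A  =>  a a a a a a a a   (applied A -> a)
Final yield: a a a a a a a a
Total rewrite steps: 15

15


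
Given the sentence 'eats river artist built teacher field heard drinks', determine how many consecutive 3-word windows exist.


Word trigrams from [8] words:
  Trigram 1: (eats river artist)
  Trigram 2: (river artist built)
  Trigram 3: (artist built teacher)
  Trigram 4: (built teacher field)
  Trigram 5: (teacher field heard)
  Trigram 6: (field heard drinks)
Total word trigrams: 8 - 2 = 6

6


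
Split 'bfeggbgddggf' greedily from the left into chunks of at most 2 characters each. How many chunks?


'bfeggbgddggf' has 12 characters.
Chunking with max size 2:
  Chunk 1: 'bf' (positions 0-1)
  Chunk 2: 'eg' (positions 2-3)
  Chunk 3: 'gb' (positions 4-5)
  Chunk 4: 'gd' (positions 6-7)
  Chunk 5: 'dg' (positions 8-9)
  Chunk 6: 'gf' (positions 10-11)
Total chunks: ceil(12 / 2) = 6

6


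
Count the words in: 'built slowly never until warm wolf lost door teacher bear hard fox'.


Counting words by splitting on spaces:
  Word 1: 'built'
  Word 2: 'slowly'
  Word 3: 'never'
  Word 4: 'until'
  Word 5: 'warm'
  Word 6: 'wolf'
  Word 7: 'lost'
  Word 8: 'door'
  Word 9: 'teacher'
  Word 10: 'bear'
  Word 11: 'hard'
  Word 12: 'fox'
Total words: 12

12


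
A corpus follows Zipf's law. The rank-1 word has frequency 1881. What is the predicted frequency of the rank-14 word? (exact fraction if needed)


Zipf's law: freq(rank) = f1 / rank
f1 = 1881, rank = 14
freq = 1881 / 14
GCD(1881, 14) = 1
Simplified: 1881/14

1881/14


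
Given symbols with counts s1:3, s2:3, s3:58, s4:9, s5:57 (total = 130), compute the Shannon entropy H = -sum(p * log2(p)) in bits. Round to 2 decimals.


Computing entropy H = -sum(p_i * log2(p_i)):
  s1: p = 3/130 = 0.0231, -p*log2(p) = 0.1255
  s2: p = 3/130 = 0.0231, -p*log2(p) = 0.1255
  s3: p = 58/130 = 0.4462, -p*log2(p) = 0.5195
  s4: p = 9/130 = 0.0692, -p*log2(p) = 0.2667
  s5: p = 57/130 = 0.4385, -p*log2(p) = 0.5215
H = sum of terms = 1.5587
Rounded to 2 decimals: 1.56

1.56


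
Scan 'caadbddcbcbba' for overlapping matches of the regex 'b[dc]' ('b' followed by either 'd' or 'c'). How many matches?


Pattern: b[dc] means 'b' followed by either 'd' or 'c'.
Scanning 'caadbddcbcbba' position-by-position:
  Pos 0: window 'ca' -> no
  Pos 1: window 'aa' -> no
  Pos 2: window 'ad' -> no
  Pos 3: window 'db' -> no
  Pos 4: window 'bd' -> MATCH
  Pos 5: window 'dd' -> no
  Pos 6: window 'dc' -> no
  Pos 7: window 'cb' -> no
  Pos 8: window 'bc' -> MATCH
  Pos 9: window 'cb' -> no
  Pos 10: window 'bb' -> no
  Pos 11: window 'ba' -> no
  Pos 12: window 'a' -> no
Total matches: 2

2


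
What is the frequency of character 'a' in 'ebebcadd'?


Scanning 'ebebcadd' for 'a':
  Position 5: 'a' -> MATCH (count: 1)
Total occurrences of 'a': 1

1


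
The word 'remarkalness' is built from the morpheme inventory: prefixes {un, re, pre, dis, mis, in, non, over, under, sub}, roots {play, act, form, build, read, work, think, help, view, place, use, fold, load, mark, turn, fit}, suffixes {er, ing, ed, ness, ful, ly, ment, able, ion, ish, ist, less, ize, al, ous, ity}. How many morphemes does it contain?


Segmenting 'remarkalness' against the inventory:
  're' -> prefix (morpheme 1)
  'mark' -> root (morpheme 2)
  'al' -> suffix (morpheme 3)
  'ness' -> suffix (morpheme 4)
Total morphemes: 4

4


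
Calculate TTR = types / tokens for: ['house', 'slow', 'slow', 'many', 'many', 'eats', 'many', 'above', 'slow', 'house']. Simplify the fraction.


Tokens: 10
Unique types: ('above', 'eats', 'house', 'many', 'slow') = 5
TTR = 5/10
Simplify: divide both by 5 -> 1/2
TTR = 1/2

1/2


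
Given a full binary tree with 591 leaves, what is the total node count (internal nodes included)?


Leaf nodes (terminals): 591
Internal nodes = n - 1 = 591 - 1 = 590
Total = leaves + internal = 591 + 590 = 1181

1181


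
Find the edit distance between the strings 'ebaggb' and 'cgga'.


Building DP table for s1='ebaggb' (len 6) and s2='cgga' (len 4):
       c  g  g  a
    0  1  2  3  4
  e 1  1  2  3  4
  b 2  2  2  3  4
  a 3  3  3  3  3
  g 4  4  3  3  4
  g 5  5  4  3  4
  b 6  6  5  4  4
Edit distance = dp[6][4] = 4

4


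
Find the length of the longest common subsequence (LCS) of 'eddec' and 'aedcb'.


DP table for LCS of 'eddec' and 'aedcb':
       a  e  d  c  b
    0  0  0  0  0  0
  e 0  0  1  1  1  1
  d 0  0  1  2  2  2
  d 0  0  1  2  2  2
  e 0  0  1  2  2  2
  c 0  0  1  2  3  3
LCS: 'edc'
LCS length = 3

3


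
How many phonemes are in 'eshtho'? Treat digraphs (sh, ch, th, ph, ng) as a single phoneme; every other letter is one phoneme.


Parsing 'eshtho' greedily, digraphs first:
  'e' -> vowel phoneme (phonemes so far: 1)
  'sh' -> digraph (1 consonant phoneme) (phonemes so far: 2)
  'th' -> digraph (1 consonant phoneme) (phonemes so far: 3)
  'o' -> vowel phoneme (phonemes so far: 4)
Total phonemes: 4

4


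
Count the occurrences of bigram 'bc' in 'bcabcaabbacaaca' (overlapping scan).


Scanning 'bcabcaabbacaaca' for bigram 'bc':
  Position 0: 'bc' -> MATCH
  Position 1: 'ca' -> no
  Position 2: 'ab' -> no
  Position 3: 'bc' -> MATCH
  Position 4: 'ca' -> no
  Position 5: 'aa' -> no
  Position 6: 'ab' -> no
  Position 7: 'bb' -> no
  Position 8: 'ba' -> no
  Position 9: 'ac' -> no
  Position 10: 'ca' -> no
  Position 11: 'aa' -> no
  Position 12: 'ac' -> no
  Position 13: 'ca' -> no
Total matches: 2

2


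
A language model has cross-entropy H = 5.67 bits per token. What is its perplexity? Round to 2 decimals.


Perplexity formula: PP = 2^H
H = 5.67
PP = 2^5.67
Decompose: 2^5.67 = 2^5 * 2^0.67
2^5 = 32, 2^0.67 ~ 1.5910730
PP ~ 32 * 1.5910730 = 50.9143360
Rounded to 2 decimals: 50.91

50.91


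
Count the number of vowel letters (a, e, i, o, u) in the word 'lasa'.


Scanning each character of 'lasa':
  Position 1: 'l' -> consonant (running count: 0)
  Position 2: 'a' -> vowel (running count: 1)
  Position 3: 's' -> consonant (running count: 1)
  Position 4: 'a' -> vowel (running count: 2)
Total vowels: 2

2


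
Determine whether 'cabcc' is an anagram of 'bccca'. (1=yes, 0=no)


Sort characters of 'cabcc': 'abccc'
Sort characters of 'bccca': 'abccc'
Sorted forms match -> they ARE anagrams
Result: 1

1


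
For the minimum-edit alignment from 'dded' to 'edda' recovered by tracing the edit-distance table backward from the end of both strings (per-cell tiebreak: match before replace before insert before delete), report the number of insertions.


Edit distance = 3. Backtracking from cell (4, 4) with preference match > replace > insert > delete,
then listing the resulting alignment 'dded' -> 'edda' left to right:
  Step 1: replace d->e
  Step 2: keep 'd'
  Step 3: replace e->d
  Step 4: replace d->a
Total insertions: 0

0


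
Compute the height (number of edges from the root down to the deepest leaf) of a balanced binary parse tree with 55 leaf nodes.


In a balanced binary tree with n leaves the deepest leaf is ceil(log2(n)) edges below the root.
log2(55) = 5.7814
ceil(5.7814) = 6
height (edges) = 6

6


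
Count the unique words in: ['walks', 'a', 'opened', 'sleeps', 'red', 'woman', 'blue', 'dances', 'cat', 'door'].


Listing all tokens and tracking unique types:
  Token 1: 'walks' -> NEW (unique so far: 1)
  Token 2: 'a' -> NEW (unique so far: 2)
  Token 3: 'opened' -> NEW (unique so far: 3)
  Token 4: 'sleeps' -> NEW (unique so far: 4)
  Token 5: 'red' -> NEW (unique so far: 5)
  Token 6: 'woman' -> NEW (unique so far: 6)
  Token 7: 'blue' -> NEW (unique so far: 7)
  Token 8: 'dances' -> NEW (unique so far: 8)
  Token 9: 'cat' -> NEW (unique so far: 9)
  Token 10: 'door' -> NEW (unique so far: 10)
Unique types: ('a', 'blue', 'cat', 'dances', 'door', 'opened', 'red', 'sleeps', 'walks', 'woman')
Vocabulary size: 10

10


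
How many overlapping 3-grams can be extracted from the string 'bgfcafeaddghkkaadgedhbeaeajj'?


String 'bgfcafeaddghkkaadgedhbeaeajj' has length L = 28.
Number of overlapping n-grams = L - n + 1
Substituting: 28 - 3 + 1 = 26

26


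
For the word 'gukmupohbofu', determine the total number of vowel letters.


Scanning each character of 'gukmupohbofu':
  Position 1: 'g' -> consonant (running count: 0)
  Position 2: 'u' -> vowel (running count: 1)
  Position 3: 'k' -> consonant (running count: 1)
  Position 4: 'm' -> consonant (running count: 1)
  Position 5: 'u' -> vowel (running count: 2)
  Position 6: 'p' -> consonant (running count: 2)
  Position 7: 'o' -> vowel (running count: 3)
  Position 8: 'h' -> consonant (running count: 3)
  Position 9: 'b' -> consonant (running count: 3)
  Position 10: 'o' -> vowel (running count: 4)
  Position 11: 'f' -> consonant (running count: 4)
  Position 12: 'u' -> vowel (running count: 5)
Total vowels: 5

5


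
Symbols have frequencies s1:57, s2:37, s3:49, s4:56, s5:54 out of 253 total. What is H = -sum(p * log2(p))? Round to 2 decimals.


Computing entropy H = -sum(p_i * log2(p_i)):
  s1: p = 57/253 = 0.2253, -p*log2(p) = 0.4844
  s2: p = 37/253 = 0.1462, -p*log2(p) = 0.4056
  s3: p = 49/253 = 0.1937, -p*log2(p) = 0.4587
  s4: p = 56/253 = 0.2213, -p*log2(p) = 0.4816
  s5: p = 54/253 = 0.2134, -p*log2(p) = 0.4756
H = sum of terms = 2.3059
Rounded to 2 decimals: 2.31

2.31


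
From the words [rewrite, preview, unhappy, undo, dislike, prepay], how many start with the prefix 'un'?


Checking each word for prefix 'un':
  'rewrite' -> no (count: 0)
  'preview' -> no (count: 0)
  'unhappy' -> YES, starts with 'un' (count: 1)
  'undo' -> YES, starts with 'un' (count: 2)
  'dislike' -> no (count: 2)
  'prepay' -> no (count: 2)
Total with prefix 'un': 2

2


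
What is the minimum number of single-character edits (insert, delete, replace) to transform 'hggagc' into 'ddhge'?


Building DP table for s1='hggagc' (len 6) and s2='ddhge' (len 5):
       d  d  h  g  e
    0  1  2  3  4  5
  h 1  1  2  2  3  4
  g 2  2  2  3  2  3
  g 3  3  3  3  3  3
  a 4  4  4  4  4  4
  g 5  5  5  5  4  5
  c 6  6  6  6  5  5
Edit distance = dp[6][5] = 5

5


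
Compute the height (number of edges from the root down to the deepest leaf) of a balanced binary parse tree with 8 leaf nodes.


In a balanced binary tree with n leaves the deepest leaf is ceil(log2(n)) edges below the root.
log2(8) = 3.0000
ceil(3.0000) = 3
height (edges) = 3

3


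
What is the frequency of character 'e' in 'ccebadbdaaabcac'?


Scanning 'ccebadbdaaabcac' for 'e':
  Position 2: 'e' -> MATCH (count: 1)
Total occurrences of 'e': 1

1


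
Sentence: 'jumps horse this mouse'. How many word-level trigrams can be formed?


Word trigrams from [4] words:
  Trigram 1: (jumps horse this)
  Trigram 2: (horse this mouse)
Total word trigrams: 4 - 2 = 2

2


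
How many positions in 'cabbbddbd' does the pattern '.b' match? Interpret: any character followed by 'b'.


Pattern: .b means any character followed by 'b'.
Scanning 'cabbbddbd' position-by-position:
  Pos 0: window 'ca' -> no
  Pos 1: window 'ab' -> MATCH
  Pos 2: window 'bb' -> MATCH
  Pos 3: window 'bb' -> MATCH
  Pos 4: window 'bd' -> no
  Pos 5: window 'dd' -> no
  Pos 6: window 'db' -> MATCH
  Pos 7: window 'bd' -> no
  Pos 8: window 'd' -> no
Total matches: 4

4


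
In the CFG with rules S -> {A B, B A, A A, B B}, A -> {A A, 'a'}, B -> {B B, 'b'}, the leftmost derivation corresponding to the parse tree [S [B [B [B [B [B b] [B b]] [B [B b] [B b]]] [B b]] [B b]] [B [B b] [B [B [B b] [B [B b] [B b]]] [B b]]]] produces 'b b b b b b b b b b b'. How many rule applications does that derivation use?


Every bracketed nonterminal node [X ...] in the tree is produced by exactly one rule application.
Reading the tree off as a leftmost derivation:
  Step 1: S  =>  B B   (applied S -> B B)
  Step 2: B B  =>  B B B   (applied B -> B B)
  Step 3: B B B  =>  B B B B   (applied B -> B B)
  Step 4: B B B B  =>  B B B B B   (applied B -> B B)
  Step 5: B B B B B  =>  B B B B B B   (applied B -> B B)
  Step 6: B B B B B B  =>  b B B B B B   (applied B -> b)
  Step 7: b B B B B B  =>  b b B B B B   (applied B -> b)
  Step 8: b b B B B B  =>  b b B B B B B   (applied B -> B B)
  Step 9: b b B B B B B  =>  b b b B B B B   (applied B -> b)
  Step 10: b b b B B B B  =>  b b b b B B B   (applied B -> b)
  Step 11: b b b b B B B  =>  b b b b b B B   (applied B -> b)
  Step 12: b b b b b B B  =>  b b b b b b B   (applied B -> b)
  Step 13: b b b b b b B  =>  b b b b b b B B   (applied B -> B B)
  Step 14: b b b b b b B B  =>  b b b b b b b B   (applied B -> b)
  Step 15: b b b b b b b B  =>  b b b b b b b B B   (applied B -> B B)
  Step 16: b b b b b b b B B  =>  b b b b b b b B B B   (applied B -> B B)
  Step 17: b b b b b b b B B B  =>  b b b b b b b b B B   (applied B -> b)
  Step 18: b b b b b b b b B B  =>  b b b b b b b b B B B   (applied B -> B B)
  Step 19: b b b b b b b b B B B  =>  b b b b b b b b b B B   (applied B -> b)
  Step 20: b b b b b b b b b B B  =>  b b b b b b b b b b B   (applied B -> b)
  Step 21: b b b b b b b b b b B  =>  b b b b b b b b b b b   (applied B -> b)
Final yield: b b b b b b b b b b b
Total rewrite steps: 21

21


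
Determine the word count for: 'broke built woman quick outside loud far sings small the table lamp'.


Counting words by splitting on spaces:
  Word 1: 'broke'
  Word 2: 'built'
  Word 3: 'woman'
  Word 4: 'quick'
  Word 5: 'outside'
  Word 6: 'loud'
  Word 7: 'far'
  Word 8: 'sings'
  Word 9: 'small'
  Word 10: 'the'
  Word 11: 'table'
  Word 12: 'lamp'
Total words: 12

12


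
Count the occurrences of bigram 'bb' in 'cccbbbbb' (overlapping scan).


Scanning 'cccbbbbb' for bigram 'bb':
  Position 0: 'cc' -> no
  Position 1: 'cc' -> no
  Position 2: 'cb' -> no
  Position 3: 'bb' -> MATCH
  Position 4: 'bb' -> MATCH
  Position 5: 'bb' -> MATCH
  Position 6: 'bb' -> MATCH
Total matches: 4

4


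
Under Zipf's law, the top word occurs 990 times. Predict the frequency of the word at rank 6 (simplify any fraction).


Zipf's law: freq(rank) = f1 / rank
f1 = 990, rank = 6
freq = 990 / 6
= 165

165


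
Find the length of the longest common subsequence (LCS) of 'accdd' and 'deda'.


DP table for LCS of 'accdd' and 'deda':
       d  e  d  a
    0  0  0  0  0
  a 0  0  0  0  1
  c 0  0  0  0  1
  c 0  0  0  0  1
  d 0  1  1  1  1
  d 0  1  1  2  2
LCS: 'dd'
LCS length = 2

2


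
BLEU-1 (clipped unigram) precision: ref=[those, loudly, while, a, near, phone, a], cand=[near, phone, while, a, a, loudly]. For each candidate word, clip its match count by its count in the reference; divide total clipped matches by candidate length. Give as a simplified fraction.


Reference word counts: {'a': 2, 'loudly': 1, 'near': 1, 'phone': 1, 'those': 1, 'while': 1}
Checking each candidate word (with clipping):
  'near' -> in reference (ref count 1, used 1/1) -> match (matches: 1)
  'phone' -> in reference (ref count 1, used 1/1) -> match (matches: 2)
  'while' -> in reference (ref count 1, used 1/1) -> match (matches: 3)
  'a' -> in reference (ref count 2, used 1/2) -> match (matches: 4)
  'a' -> in reference (ref count 2, used 2/2) -> match (matches: 5)
  'loudly' -> in reference (ref count 1, used 1/1) -> match (matches: 6)
Clipped matches: 6, Candidate length: 6
Precision = 6/6 = 1

1


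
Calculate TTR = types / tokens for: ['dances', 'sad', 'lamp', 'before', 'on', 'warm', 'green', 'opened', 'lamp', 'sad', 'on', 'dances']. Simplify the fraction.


Tokens: 12
Unique types: ('before', 'dances', 'green', 'lamp', 'on', 'opened', 'sad', 'warm') = 8
TTR = 8/12
Simplify: divide both by 4 -> 2/3
TTR = 2/3

2/3


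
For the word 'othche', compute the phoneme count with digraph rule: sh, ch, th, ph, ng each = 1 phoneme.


Parsing 'othche' greedily, digraphs first:
  'o' -> vowel phoneme (phonemes so far: 1)
  'th' -> digraph (1 consonant phoneme) (phonemes so far: 2)
  'ch' -> digraph (1 consonant phoneme) (phonemes so far: 3)
  'e' -> vowel phoneme (phonemes so far: 4)
Total phonemes: 4

4


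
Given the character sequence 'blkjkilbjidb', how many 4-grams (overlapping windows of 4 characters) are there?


String 'blkjkilbjidb' has length L = 12.
Number of overlapping n-grams = L - n + 1
Substituting: 12 - 4 + 1 = 9

9


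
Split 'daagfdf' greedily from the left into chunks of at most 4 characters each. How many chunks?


'daagfdf' has 7 characters.
Chunking with max size 4:
  Chunk 1: 'daag' (positions 0-3)
  Chunk 2: 'fdf' (positions 4-6)
Total chunks: ceil(7 / 4) = 2

2


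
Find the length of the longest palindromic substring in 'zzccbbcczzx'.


Scanning 'zzccbbcczzx' for palindromic substrings.
Substring at positions 0-9: 'zzccbbcczz'.
Check: reverse('zzccbbcczz') = 'zzccbbcczz' -> palindrome confirmed.
Neighbouring characters ('-' / 'x') break symmetry, so it cannot extend further.
No longer palindromic substring exists; longest length = 10

10


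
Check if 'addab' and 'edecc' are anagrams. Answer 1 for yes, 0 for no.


Sort characters of 'addab': 'aabdd'
Sort characters of 'edecc': 'ccdee'
Sorted forms differ -> they are NOT anagrams
Result: 0

0


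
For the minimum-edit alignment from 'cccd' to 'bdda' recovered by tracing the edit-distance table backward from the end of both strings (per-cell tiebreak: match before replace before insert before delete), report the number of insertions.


Edit distance = 4. Backtracking from cell (4, 4) with preference match > replace > insert > delete,
then listing the resulting alignment 'cccd' -> 'bdda' left to right:
  Step 1: replace c->b
  Step 2: replace c->d
  Step 3: replace c->d
  Step 4: replace d->a
Total insertions: 0

0


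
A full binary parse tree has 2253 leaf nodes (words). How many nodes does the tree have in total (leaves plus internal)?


Leaf nodes (terminals): 2253
Internal nodes = n - 1 = 2253 - 1 = 2252
Total = leaves + internal = 2253 + 2252 = 4505

4505


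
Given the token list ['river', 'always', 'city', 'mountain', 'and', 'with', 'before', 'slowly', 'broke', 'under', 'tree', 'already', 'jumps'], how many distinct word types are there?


Listing all tokens and tracking unique types:
  Token 1: 'river' -> NEW (unique so far: 1)
  Token 2: 'always' -> NEW (unique so far: 2)
  Token 3: 'city' -> NEW (unique so far: 3)
  Token 4: 'mountain' -> NEW (unique so far: 4)
  Token 5: 'and' -> NEW (unique so far: 5)
  Token 6: 'with' -> NEW (unique so far: 6)
  Token 7: 'before' -> NEW (unique so far: 7)
  Token 8: 'slowly' -> NEW (unique so far: 8)
  Token 9: 'broke' -> NEW (unique so far: 9)
  Token 10: 'under' -> NEW (unique so far: 10)
  Token 11: 'tree' -> NEW (unique so far: 11)
  Token 12: 'already' -> NEW (unique so far: 12)
  Token 13: 'jumps' -> NEW (unique so far: 13)
Unique types: ('already', 'always', 'and', 'before', 'broke', 'city', 'jumps', 'mountain', 'river', 'slowly', 'tree', 'under', 'with')
Vocabulary size: 13

13
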